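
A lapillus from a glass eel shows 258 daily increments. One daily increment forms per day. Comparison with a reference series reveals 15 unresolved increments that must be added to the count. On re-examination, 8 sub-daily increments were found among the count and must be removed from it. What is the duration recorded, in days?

265 days

True daily increment count = 258 − 8 + 15 = 265.
At one daily increment per day, that is 265 days.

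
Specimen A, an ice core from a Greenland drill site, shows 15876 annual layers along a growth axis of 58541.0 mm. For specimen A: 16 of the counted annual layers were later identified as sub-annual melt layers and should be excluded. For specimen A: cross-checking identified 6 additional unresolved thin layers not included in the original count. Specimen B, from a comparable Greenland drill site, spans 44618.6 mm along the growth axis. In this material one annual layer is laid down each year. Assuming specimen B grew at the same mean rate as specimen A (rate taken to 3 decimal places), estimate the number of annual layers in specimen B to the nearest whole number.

Specimen A: true annual layer count = 15876 − 16 + 6 = 15866.
A: Mean rate = 58541.0 mm / 15866 years ≈ 3.690 mm per year.
B spans 44618.6 / 3.690 = 12091.76 years ≈ 12092 annual layers.

12092 annual layers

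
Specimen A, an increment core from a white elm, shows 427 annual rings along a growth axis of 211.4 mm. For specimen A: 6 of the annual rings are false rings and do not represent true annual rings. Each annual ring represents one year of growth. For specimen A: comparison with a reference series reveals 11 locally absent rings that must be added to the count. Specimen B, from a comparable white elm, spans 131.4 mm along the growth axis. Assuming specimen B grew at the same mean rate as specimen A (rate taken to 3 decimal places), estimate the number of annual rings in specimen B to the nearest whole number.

269 annual rings

Specimen A: correcting the raw count gives 427 − 6 + 11 = 432 true annual rings.
A: Extension rate ≈ 211.4 / 432 = 0.489 mm/yr.
B spans 131.4 / 0.489 = 268.71 years ≈ 269 annual rings.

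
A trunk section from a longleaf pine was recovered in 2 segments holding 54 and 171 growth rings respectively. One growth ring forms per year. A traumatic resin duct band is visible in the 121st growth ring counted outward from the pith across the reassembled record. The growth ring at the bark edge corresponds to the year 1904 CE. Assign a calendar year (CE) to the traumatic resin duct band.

1800 CE

Total growth rings = 54 + 171 = 225.
The traumatic resin duct band sits at growth ring 121 from the pith, so 225 − 121 = 104 growth rings formed after it.
Counting back 104 years from 1904 CE places the traumatic resin duct band in 1904 − 104 = 1800 CE.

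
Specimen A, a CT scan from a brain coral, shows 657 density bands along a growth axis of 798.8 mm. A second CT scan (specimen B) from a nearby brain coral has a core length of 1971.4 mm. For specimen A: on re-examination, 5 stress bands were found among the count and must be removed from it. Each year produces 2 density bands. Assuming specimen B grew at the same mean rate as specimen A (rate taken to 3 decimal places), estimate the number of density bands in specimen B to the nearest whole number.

Specimen A: after corrections the count is 657 − 5 = 652 density bands.
Specimen A: with 2 density bands per year, 652 / 2 = 326 years.
A: 798.8 mm over 326 years gives 798.8 / 326 ≈ 2.450 mm per year.
For B, 1971.4 / 2.450 = 804.65 years; at 2 density bands per year that is 804.65 × 2 ≈ 1609 density bands.

1609 density bands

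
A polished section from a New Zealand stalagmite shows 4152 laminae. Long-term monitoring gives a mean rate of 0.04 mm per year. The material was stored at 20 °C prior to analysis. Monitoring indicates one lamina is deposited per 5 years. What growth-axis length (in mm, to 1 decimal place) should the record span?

Multiplying by 5 years per lamina: 4152 × 5 = 20760 years.
Length ≈ 0.04 × 20760 = 830.4 mm.

830.4 mm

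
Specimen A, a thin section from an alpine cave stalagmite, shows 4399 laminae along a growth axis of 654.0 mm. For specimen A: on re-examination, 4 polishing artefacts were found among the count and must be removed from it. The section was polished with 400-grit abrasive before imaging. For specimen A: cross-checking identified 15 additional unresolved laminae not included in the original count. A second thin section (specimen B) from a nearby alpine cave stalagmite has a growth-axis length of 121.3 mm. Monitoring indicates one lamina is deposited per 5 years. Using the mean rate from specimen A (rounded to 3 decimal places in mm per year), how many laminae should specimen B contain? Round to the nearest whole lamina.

Specimen A: true lamina count = 4399 − 4 + 15 = 4410.
Specimen A: multiplying by 5 years per lamina: 4410 × 5 = 22050 years.
A: 654.0 mm over 22050 years gives 654.0 / 22050 ≈ 0.030 mm/yr.
For B, 121.3 / 0.030 = 4043.33 years; at 5 years per lamina that is 4043.33 / 5 ≈ 809 laminae.

809 laminae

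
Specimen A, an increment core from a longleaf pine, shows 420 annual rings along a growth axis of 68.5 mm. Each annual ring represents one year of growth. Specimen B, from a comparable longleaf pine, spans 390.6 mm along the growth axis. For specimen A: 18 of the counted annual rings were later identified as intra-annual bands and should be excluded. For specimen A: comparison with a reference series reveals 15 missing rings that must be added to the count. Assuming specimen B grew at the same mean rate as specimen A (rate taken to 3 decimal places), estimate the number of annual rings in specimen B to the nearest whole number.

Specimen A: true annual ring count = 420 − 18 + 15 = 417.
A: 68.5 mm over 417 years gives 68.5 / 417 ≈ 0.164 mm/yr.
Specimen B: 390.6 mm / 0.164 mm per year = 2381.71 years ≈ 2382 annual rings.

2382 annual rings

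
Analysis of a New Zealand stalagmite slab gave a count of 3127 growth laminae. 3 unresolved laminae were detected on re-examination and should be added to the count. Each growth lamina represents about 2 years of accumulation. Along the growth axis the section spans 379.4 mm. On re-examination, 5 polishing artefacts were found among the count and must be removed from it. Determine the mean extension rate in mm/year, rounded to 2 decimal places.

0.06 mm/year

After corrections the count is 3127 − 5 + 3 = 3125 growth laminae.
At 2 years per growth lamina, 3125 × 2 = 6250 years.
Mean rate = 379.4 mm / 6250 years ≈ 0.06 mm/year.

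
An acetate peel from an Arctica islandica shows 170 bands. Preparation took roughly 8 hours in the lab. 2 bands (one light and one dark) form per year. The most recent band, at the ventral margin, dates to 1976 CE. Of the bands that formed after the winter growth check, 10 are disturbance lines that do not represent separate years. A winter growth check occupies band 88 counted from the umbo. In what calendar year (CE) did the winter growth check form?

Between band 88 and the ventral margin there are 170 − 88 = 82 bands.
Removing the 10 false bands leaves 82 − 10 = 72 true bands beyond the winter growth check.
72 bands at 2 per year is 72 / 2 = 36 years.
Counting back 36 years from 1976 CE places the winter growth check in 1976 − 36 = 1940 CE.

1940 CE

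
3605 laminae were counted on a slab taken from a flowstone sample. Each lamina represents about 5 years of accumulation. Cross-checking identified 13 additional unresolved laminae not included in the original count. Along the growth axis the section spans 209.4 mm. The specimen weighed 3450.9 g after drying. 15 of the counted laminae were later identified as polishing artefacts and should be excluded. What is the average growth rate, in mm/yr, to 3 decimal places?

0.012 mm/yr

Correcting the raw count gives 3605 − 15 + 13 = 3603 true laminae.
3603 laminae at 5 years each span 3603 × 5 = 18015 years.
209.4 mm over 18015 years gives 209.4 / 18015 ≈ 0.012 mm/yr.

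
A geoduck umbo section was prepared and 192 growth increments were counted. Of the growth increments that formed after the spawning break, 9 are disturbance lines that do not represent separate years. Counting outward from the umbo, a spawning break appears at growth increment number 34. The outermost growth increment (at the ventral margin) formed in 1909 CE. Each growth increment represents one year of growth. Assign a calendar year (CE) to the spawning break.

The spawning break sits at growth increment 34 from the umbo, so 192 − 34 = 158 growth increments formed after it.
158 − 9 false = 149 true growth increments after the spawning break.
1909 − 149 = 1760 CE.

1760 CE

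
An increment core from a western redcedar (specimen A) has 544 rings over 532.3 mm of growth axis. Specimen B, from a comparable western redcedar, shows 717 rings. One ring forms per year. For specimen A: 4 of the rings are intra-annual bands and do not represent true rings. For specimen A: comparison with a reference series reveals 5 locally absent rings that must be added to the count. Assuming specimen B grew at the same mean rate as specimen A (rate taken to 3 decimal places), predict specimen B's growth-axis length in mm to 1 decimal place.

700.5 mm

Specimen A: after corrections the count is 544 − 4 + 5 = 545 rings.
A: 532.3 mm over 545 years gives 532.3 / 545 ≈ 0.977 mm per year.
Length of B = 0.977 × 717 = 700.5 mm.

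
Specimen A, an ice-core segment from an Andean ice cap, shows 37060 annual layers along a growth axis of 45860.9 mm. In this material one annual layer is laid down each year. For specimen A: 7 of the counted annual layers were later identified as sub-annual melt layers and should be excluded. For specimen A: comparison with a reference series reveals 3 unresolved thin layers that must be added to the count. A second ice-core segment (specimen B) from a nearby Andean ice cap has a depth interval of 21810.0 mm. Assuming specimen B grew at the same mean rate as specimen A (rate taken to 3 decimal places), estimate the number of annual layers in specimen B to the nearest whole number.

Specimen A: correcting the raw count gives 37060 − 7 + 3 = 37056 true annual layers.
A: Mean rate = 45860.9 mm / 37056 years ≈ 1.238 mm per year.
B spans 21810.0 / 1.238 = 17617.12 years ≈ 17617 annual layers.

17617 annual layers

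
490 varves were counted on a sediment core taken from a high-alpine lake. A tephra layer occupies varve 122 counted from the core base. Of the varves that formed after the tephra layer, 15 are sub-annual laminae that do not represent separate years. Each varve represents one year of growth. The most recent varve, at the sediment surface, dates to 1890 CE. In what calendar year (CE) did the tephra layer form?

1537 CE

Between varve 122 and the sediment surface there are 490 − 122 = 368 varves.
Excluding 15 false varves: 368 − 15 = 353.
The varve at the sediment surface is 1890 CE, so the tephra layer dates to 1890 − 353 = 1537 CE.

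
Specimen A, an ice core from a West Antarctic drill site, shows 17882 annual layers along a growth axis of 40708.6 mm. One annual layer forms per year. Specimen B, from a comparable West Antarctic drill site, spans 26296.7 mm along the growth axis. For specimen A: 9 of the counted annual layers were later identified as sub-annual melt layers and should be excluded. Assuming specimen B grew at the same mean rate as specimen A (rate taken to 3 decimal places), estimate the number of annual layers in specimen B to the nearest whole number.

Specimen A: correcting the raw count gives 17882 − 9 = 17873 true annual layers.
A: Extension rate ≈ 40708.6 / 17873 = 2.278 mm/year.
B spans 26296.7 / 2.278 = 11543.77 years ≈ 11544 annual layers.

11544 annual layers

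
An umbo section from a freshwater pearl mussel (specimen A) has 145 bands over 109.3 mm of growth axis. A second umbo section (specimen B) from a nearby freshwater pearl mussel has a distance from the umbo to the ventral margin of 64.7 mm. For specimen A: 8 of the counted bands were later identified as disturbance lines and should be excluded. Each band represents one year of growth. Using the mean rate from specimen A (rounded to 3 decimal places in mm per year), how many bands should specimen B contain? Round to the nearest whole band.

81 bands

Specimen A: after corrections the count is 145 − 8 = 137 bands.
A: 109.3 mm over 137 years gives 109.3 / 137 ≈ 0.798 mm per year.
Specimen B: 64.7 mm / 0.798 mm per year = 81.08 years ≈ 81 bands.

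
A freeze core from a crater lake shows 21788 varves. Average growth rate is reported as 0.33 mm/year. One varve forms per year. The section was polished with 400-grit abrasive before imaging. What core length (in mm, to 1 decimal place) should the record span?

The record spans 21788 years at 0.33 mm per year.
Predicted length = 0.33 mm/year × 21788 years = 7190.0 mm.

7190.0 mm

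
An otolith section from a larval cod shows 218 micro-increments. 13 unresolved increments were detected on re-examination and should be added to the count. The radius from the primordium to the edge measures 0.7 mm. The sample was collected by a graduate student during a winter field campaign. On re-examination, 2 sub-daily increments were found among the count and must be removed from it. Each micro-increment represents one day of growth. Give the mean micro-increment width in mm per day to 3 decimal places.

Correcting the raw count gives 218 − 2 + 13 = 229 true micro-increments.
Mean rate = 0.7 mm / 229 days ≈ 0.003 mm per day.

0.003 mm per day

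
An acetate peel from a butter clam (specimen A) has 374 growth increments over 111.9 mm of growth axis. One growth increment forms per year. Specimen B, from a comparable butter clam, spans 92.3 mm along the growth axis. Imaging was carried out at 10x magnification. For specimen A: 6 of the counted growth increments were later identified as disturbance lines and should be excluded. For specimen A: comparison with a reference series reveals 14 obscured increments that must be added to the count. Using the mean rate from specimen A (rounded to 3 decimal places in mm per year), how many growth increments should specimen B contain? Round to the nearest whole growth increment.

315 growth increments

Specimen A: after corrections the count is 374 − 6 + 14 = 382 growth increments.
A: Extension rate ≈ 111.9 / 382 = 0.293 mm per year.
B spans 92.3 / 0.293 = 315.02 years ≈ 315 growth increments.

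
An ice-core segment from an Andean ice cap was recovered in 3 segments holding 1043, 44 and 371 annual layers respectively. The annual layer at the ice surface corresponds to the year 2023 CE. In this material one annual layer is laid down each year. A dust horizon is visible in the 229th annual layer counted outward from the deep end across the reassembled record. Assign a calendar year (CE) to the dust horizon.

794 CE

Total annual layers = 1043 + 44 + 371 = 1458.
1458 − 229 = 1229 annual layers lie beyond the dust horizon toward the ice surface.
2023 − 1229 = 794 CE.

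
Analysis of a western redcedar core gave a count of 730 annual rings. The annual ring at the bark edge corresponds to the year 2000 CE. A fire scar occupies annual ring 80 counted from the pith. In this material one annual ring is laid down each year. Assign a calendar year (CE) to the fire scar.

730 − 80 = 650 annual rings lie beyond the fire scar toward the bark edge.
The annual ring at the bark edge is 2000 CE, so the fire scar dates to 2000 − 650 = 1350 CE.

1350 CE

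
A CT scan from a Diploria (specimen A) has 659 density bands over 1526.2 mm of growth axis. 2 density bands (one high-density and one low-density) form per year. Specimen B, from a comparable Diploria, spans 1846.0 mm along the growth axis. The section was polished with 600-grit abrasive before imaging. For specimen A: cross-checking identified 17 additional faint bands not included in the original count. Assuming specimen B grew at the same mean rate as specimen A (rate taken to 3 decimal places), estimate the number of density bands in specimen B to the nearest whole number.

Specimen A: after corrections the count is 659 + 17 = 676 density bands.
Specimen A: dividing by 2 density bands per year: 676 / 2 = 338 years.
A: Extension rate ≈ 1526.2 / 338 = 4.515 mm/year.
Specimen B: 1846.0 mm / 4.515 mm per year = 408.86 years; at 2 density bands per year that is 408.86 × 2 ≈ 818 density bands.

818 density bands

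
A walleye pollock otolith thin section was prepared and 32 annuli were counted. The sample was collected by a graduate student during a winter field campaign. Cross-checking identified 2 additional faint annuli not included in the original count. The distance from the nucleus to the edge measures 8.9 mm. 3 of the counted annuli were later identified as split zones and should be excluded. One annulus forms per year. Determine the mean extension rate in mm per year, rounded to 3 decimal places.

After corrections the count is 32 − 3 + 2 = 31 annuli.
Extension rate ≈ 8.9 / 31 = 0.287 mm per year.

0.287 mm per year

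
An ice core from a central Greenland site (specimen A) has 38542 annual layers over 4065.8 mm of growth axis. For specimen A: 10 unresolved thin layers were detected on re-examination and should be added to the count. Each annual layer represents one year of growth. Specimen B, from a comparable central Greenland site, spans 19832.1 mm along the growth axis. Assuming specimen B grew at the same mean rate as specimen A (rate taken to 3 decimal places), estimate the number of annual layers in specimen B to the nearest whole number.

Specimen A: after corrections the count is 38542 + 10 = 38552 annual layers.
A: Mean rate = 4065.8 mm / 38552 years ≈ 0.105 mm per year.
B spans 19832.1 / 0.105 = 188877.14 years ≈ 188877 annual layers.

188877 annual layers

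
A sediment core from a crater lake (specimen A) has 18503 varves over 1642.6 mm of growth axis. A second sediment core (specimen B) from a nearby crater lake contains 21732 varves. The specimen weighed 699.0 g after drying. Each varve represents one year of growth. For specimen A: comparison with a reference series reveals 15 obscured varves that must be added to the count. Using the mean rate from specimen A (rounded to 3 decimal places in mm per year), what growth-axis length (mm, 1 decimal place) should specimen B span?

Specimen A: true varve count = 18503 + 15 = 18518.
A: Extension rate ≈ 1642.6 / 18518 = 0.089 mm/year.
For B, 0.089 mm/year × 21732 years = 1934.1 mm.

1934.1 mm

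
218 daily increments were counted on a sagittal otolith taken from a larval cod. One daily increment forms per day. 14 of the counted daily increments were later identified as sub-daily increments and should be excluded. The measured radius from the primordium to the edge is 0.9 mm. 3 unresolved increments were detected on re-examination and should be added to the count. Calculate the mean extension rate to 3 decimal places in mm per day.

After corrections the count is 218 − 14 + 3 = 207 daily increments.
0.9 mm over 207 days gives 0.9 / 207 ≈ 0.004 mm per day.

0.004 mm per day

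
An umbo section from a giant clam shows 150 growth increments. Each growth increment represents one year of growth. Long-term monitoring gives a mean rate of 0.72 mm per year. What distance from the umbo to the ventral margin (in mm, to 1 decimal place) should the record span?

108.0 mm

The record spans 150 years at 0.72 mm per year.
Predicted length = 0.72 mm/year × 150 years = 108.0 mm.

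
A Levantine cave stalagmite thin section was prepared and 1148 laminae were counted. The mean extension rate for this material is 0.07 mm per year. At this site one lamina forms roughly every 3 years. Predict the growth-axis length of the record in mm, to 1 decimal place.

241.1 mm

1148 laminae at 3 years each span 1148 × 3 = 3444 years.
Length ≈ 0.07 × 3444 = 241.1 mm.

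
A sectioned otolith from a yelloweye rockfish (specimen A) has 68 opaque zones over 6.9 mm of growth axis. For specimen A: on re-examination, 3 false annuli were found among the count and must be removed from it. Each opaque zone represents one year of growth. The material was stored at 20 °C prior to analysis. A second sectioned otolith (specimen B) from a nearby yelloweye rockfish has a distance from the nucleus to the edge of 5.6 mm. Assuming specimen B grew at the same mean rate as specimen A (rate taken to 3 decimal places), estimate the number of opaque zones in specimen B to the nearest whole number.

53 opaque zones

Specimen A: correcting the raw count gives 68 − 3 = 65 true opaque zones.
A: Mean rate = 6.9 mm / 65 years ≈ 0.106 mm/yr.
For B, 5.6 / 0.106 = 52.83 years ≈ 53 opaque zones.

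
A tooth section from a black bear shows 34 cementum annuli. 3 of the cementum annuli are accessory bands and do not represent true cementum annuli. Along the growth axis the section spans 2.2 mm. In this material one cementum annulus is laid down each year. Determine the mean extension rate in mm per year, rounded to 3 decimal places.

0.071 mm per year

True cementum annulus count = 34 − 3 = 31.
Mean rate = 2.2 mm / 31 years ≈ 0.071 mm per year.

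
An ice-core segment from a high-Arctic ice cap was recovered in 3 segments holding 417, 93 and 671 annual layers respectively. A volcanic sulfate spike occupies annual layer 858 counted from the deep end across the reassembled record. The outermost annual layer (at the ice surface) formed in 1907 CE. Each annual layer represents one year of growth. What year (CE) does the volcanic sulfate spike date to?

Total annual layers = 417 + 93 + 671 = 1181.
1181 − 858 = 323 annual layers lie beyond the volcanic sulfate spike toward the ice surface.
The annual layer at the ice surface is 1907 CE, so the volcanic sulfate spike dates to 1907 − 323 = 1584 CE.

1584 CE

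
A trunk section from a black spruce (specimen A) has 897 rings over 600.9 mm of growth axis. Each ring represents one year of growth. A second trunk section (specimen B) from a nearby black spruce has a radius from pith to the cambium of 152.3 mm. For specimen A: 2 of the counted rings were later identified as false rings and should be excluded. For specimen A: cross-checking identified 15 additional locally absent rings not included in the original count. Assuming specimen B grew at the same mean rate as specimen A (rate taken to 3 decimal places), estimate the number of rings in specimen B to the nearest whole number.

Specimen A: after corrections the count is 897 − 2 + 15 = 910 rings.
A: Mean rate = 600.9 mm / 910 years ≈ 0.660 mm/yr.
Specimen B: 152.3 mm / 0.660 mm per year = 230.76 years ≈ 231 rings.

231 rings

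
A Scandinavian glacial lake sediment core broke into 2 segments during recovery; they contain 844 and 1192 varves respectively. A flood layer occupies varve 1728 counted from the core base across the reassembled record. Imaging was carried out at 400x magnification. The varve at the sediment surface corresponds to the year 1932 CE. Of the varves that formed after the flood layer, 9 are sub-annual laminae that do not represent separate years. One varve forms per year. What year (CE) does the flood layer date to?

1633 CE

Total varves = 844 + 1192 = 2036.
2036 − 1728 = 308 varves lie beyond the flood layer toward the sediment surface.
308 − 9 false = 299 true varves after the flood layer.
Counting back 299 years from 1932 CE places the flood layer in 1932 − 299 = 1633 CE.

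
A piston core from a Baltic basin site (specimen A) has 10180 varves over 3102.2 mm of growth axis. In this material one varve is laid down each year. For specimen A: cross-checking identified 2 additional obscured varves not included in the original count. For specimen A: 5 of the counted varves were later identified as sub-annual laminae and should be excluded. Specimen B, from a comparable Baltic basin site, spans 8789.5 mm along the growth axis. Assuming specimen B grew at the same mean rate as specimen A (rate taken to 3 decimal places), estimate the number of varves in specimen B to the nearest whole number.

28818 varves

Specimen A: correcting the raw count gives 10180 − 5 + 2 = 10177 true varves.
A: Extension rate ≈ 3102.2 / 10177 = 0.305 mm/yr.
Specimen B: 8789.5 mm / 0.305 mm per year = 28818.03 years ≈ 28818 varves.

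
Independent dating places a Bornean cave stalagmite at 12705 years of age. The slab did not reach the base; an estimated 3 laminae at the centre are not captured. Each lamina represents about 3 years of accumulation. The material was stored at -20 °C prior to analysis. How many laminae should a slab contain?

One lamina every 3 years means 12705 / 3 = 4235 laminae.
4235 − 3 missed = 4232 laminae expected in the prepared section.

4232 laminae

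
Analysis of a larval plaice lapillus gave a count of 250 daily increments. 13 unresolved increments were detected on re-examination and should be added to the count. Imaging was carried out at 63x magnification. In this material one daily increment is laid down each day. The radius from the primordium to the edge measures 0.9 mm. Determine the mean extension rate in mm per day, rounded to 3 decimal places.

0.003 mm per day

Adjusted count: 250 + 13 = 263 daily increments.
0.9 mm over 263 days gives 0.9 / 263 ≈ 0.003 mm per day.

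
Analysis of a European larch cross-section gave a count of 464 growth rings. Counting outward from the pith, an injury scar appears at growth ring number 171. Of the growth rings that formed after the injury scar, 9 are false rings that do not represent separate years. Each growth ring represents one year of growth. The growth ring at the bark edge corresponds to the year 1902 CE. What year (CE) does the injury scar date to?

The injury scar sits at growth ring 171 from the pith, so 464 − 171 = 293 growth rings formed after it.
293 − 9 false = 284 true growth rings after the injury scar.
Counting back 284 years from 1902 CE places the injury scar in 1902 − 284 = 1618 CE.

1618 CE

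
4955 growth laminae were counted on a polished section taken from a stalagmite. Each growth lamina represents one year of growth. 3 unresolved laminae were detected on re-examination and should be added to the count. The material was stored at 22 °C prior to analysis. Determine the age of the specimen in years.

After corrections the count is 4955 + 3 = 4958 growth laminae.
At one growth lamina per year, that is 4958 years.

4958 years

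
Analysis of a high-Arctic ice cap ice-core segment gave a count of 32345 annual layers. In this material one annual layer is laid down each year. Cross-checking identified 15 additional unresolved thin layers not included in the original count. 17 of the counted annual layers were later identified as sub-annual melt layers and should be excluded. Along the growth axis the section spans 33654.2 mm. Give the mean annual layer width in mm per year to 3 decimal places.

True annual layer count = 32345 − 17 + 15 = 32343.
Extension rate ≈ 33654.2 / 32343 = 1.041 mm per year.

1.041 mm per year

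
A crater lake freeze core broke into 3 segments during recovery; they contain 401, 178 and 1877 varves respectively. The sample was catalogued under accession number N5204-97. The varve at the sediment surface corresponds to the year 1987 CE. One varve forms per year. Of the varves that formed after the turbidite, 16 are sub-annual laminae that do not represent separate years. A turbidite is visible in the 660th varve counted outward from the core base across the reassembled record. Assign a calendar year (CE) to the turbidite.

Total varves = 401 + 178 + 1877 = 2456.
Between varve 660 and the sediment surface there are 2456 − 660 = 1796 varves.
1796 − 16 false = 1780 true varves after the turbidite.
The varve at the sediment surface is 1987 CE, so the turbidite dates to 1987 − 1780 = 207 CE.

207 CE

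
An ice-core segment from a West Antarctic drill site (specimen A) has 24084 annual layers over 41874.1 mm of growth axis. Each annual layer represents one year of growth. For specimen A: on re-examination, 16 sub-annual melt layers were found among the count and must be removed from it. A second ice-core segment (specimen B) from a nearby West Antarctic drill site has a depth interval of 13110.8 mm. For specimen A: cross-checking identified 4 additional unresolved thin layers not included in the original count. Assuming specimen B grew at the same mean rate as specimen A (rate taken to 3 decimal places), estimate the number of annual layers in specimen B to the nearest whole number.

7535 annual layers

Specimen A: correcting the raw count gives 24084 − 16 + 4 = 24072 true annual layers.
A: Mean rate = 41874.1 mm / 24072 years ≈ 1.740 mm/yr.
B spans 13110.8 / 1.740 = 7534.94 years ≈ 7535 annual layers.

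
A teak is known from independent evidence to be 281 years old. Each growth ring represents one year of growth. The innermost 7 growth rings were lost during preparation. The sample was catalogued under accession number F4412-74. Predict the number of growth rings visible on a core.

Expected growth rings over 281 years: 281.
Subtracting the 7 growth rings not captured gives 281 − 7 = 274 growth rings in the record.

274 growth rings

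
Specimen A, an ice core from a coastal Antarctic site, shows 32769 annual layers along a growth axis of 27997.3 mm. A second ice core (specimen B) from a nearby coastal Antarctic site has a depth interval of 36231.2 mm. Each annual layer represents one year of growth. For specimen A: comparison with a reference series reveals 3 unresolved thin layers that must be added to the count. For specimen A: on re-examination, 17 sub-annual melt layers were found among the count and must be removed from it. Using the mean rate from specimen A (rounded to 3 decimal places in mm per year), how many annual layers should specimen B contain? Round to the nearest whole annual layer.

42376 annual layers

Specimen A: true annual layer count = 32769 − 17 + 3 = 32755.
A: Mean rate = 27997.3 mm / 32755 years ≈ 0.855 mm per year.
B spans 36231.2 / 0.855 = 42375.67 years ≈ 42376 annual layers.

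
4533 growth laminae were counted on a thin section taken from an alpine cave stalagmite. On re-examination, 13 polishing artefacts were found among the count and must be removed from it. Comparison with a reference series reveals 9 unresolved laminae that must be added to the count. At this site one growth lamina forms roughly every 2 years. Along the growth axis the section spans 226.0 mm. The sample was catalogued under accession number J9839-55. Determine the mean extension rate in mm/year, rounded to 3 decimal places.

0.025 mm/year

True growth lamina count = 4533 − 13 + 9 = 4529.
4529 growth laminae at 2 years each span 4529 × 2 = 9058 years.
226.0 mm over 9058 years gives 226.0 / 9058 ≈ 0.025 mm/year.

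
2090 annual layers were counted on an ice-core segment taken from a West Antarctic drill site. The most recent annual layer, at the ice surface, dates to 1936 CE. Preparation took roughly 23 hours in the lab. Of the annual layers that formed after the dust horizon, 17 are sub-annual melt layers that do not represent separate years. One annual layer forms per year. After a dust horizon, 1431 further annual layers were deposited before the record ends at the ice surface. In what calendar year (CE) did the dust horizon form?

522 CE

There are 1431 annual layers younger than the dust horizon.
Excluding 17 false annual layers: 1431 − 17 = 1414.
Counting back 1414 years from 1936 CE places the dust horizon in 1936 − 1414 = 522 CE.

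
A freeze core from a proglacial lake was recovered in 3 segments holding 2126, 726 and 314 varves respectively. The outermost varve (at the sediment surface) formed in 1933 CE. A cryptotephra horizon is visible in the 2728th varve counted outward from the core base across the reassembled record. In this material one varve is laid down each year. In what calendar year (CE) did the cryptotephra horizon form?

Total varves = 2126 + 726 + 314 = 3166.
Between varve 2728 and the sediment surface there are 3166 − 2728 = 438 varves.
1933 − 438 = 1495 CE.

1495 CE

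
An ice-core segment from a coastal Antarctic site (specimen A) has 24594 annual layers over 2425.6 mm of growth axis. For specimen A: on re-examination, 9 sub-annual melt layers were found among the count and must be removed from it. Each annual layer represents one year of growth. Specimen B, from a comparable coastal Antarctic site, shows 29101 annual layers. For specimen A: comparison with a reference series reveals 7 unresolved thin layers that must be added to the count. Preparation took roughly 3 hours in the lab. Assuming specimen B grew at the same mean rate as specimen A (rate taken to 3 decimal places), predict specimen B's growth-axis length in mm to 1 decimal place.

Specimen A: true annual layer count = 24594 − 9 + 7 = 24592.
A: 2425.6 mm over 24592 years gives 2425.6 / 24592 ≈ 0.099 mm per year.
Length of B = 0.099 × 29101 = 2881.0 mm.

2881.0 mm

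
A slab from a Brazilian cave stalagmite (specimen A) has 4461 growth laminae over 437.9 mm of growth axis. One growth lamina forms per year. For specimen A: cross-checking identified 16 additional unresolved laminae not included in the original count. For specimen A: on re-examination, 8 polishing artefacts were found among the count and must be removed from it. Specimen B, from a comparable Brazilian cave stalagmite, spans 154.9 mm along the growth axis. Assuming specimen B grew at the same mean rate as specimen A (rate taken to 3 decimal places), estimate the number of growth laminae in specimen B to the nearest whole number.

1581 growth laminae

Specimen A: after corrections the count is 4461 − 8 + 16 = 4469 growth laminae.
A: Extension rate ≈ 437.9 / 4469 = 0.098 mm per year.
For B, 154.9 / 0.098 = 1580.61 years ≈ 1581 growth laminae.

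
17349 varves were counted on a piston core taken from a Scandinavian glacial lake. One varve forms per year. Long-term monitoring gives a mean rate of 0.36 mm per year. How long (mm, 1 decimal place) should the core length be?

17349 years of growth are recorded.
17349 years at 0.36 mm/year gives 0.36 × 17349 = 6245.6 mm.

6245.6 mm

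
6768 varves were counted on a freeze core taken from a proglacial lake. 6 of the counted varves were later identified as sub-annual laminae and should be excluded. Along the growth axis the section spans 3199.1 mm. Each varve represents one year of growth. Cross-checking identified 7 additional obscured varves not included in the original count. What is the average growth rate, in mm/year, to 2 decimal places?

0.47 mm/year

Correcting the raw count gives 6768 − 6 + 7 = 6769 true varves.
3199.1 mm over 6769 years gives 3199.1 / 6769 ≈ 0.47 mm/year.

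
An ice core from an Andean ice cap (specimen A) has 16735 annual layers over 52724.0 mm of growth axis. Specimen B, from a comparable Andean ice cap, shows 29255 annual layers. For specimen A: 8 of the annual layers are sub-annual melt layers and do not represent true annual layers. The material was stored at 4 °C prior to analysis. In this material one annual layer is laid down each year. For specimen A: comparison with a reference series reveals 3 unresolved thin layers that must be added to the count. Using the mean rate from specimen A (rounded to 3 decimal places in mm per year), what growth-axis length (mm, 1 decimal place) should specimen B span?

92182.5 mm

Specimen A: correcting the raw count gives 16735 − 8 + 3 = 16730 true annual layers.
A: Extension rate ≈ 52724.0 / 16730 = 3.151 mm/yr.
For B, 3.151 mm/year × 29255 years = 92182.5 mm.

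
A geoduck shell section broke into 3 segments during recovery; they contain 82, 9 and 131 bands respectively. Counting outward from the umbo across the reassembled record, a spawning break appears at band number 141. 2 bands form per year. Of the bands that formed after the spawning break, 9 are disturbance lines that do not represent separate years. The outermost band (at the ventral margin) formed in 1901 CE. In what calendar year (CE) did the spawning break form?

Total bands = 82 + 9 + 131 = 222.
The spawning break sits at band 141 from the umbo, so 222 − 141 = 81 bands formed after it.
Removing the 9 false bands leaves 81 − 9 = 72 true bands beyond the spawning break.
With 2 bands per year, 72 / 2 = 36 years.
The band at the ventral margin is 1901 CE, so the spawning break dates to 1901 − 36 = 1865 CE.

1865 CE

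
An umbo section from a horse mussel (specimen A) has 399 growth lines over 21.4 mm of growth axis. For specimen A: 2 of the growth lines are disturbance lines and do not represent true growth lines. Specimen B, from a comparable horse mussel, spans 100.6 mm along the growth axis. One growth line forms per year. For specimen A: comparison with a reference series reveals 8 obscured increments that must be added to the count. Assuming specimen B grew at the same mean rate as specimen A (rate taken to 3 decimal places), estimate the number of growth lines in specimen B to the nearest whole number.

1898 growth lines

Specimen A: after corrections the count is 399 − 2 + 8 = 405 growth lines.
A: Mean rate = 21.4 mm / 405 years ≈ 0.053 mm per year.
For B, 100.6 / 0.053 = 1898.11 years ≈ 1898 growth lines.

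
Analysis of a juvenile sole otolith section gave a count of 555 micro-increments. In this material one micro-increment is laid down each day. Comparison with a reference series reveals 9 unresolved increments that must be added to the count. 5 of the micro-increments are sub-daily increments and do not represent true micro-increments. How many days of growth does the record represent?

559 days

After corrections the count is 555 − 5 + 9 = 559 micro-increments.
At one micro-increment per day, that is 559 days.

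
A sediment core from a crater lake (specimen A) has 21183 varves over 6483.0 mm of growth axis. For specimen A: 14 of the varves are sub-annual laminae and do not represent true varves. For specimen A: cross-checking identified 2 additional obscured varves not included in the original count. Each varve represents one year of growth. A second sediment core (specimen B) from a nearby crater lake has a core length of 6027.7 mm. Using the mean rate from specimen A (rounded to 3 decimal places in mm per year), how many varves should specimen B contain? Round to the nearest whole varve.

Specimen A: correcting the raw count gives 21183 − 14 + 2 = 21171 true varves.
A: Extension rate ≈ 6483.0 / 21171 = 0.306 mm per year.
For B, 6027.7 / 0.306 = 19698.37 years ≈ 19698 varves.

19698 varves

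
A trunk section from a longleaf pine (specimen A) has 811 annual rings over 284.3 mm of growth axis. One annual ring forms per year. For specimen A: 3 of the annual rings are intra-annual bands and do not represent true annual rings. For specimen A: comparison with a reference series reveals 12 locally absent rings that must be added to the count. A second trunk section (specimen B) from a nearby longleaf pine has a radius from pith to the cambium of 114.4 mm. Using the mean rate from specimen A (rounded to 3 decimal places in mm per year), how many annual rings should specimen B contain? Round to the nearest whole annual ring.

Specimen A: correcting the raw count gives 811 − 3 + 12 = 820 true annual rings.
A: 284.3 mm over 820 years gives 284.3 / 820 ≈ 0.347 mm/yr.
Specimen B: 114.4 mm / 0.347 mm per year = 329.68 years ≈ 330 annual rings.

330 annual rings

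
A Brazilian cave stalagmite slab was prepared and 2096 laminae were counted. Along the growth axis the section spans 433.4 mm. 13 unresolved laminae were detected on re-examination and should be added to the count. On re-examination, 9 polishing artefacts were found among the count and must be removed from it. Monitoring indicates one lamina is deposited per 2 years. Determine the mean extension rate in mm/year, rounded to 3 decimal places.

True lamina count = 2096 − 9 + 13 = 2100.
2100 laminae at 2 years each span 2100 × 2 = 4200 years.
Extension rate ≈ 433.4 / 4200 = 0.103 mm/year.

0.103 mm/year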